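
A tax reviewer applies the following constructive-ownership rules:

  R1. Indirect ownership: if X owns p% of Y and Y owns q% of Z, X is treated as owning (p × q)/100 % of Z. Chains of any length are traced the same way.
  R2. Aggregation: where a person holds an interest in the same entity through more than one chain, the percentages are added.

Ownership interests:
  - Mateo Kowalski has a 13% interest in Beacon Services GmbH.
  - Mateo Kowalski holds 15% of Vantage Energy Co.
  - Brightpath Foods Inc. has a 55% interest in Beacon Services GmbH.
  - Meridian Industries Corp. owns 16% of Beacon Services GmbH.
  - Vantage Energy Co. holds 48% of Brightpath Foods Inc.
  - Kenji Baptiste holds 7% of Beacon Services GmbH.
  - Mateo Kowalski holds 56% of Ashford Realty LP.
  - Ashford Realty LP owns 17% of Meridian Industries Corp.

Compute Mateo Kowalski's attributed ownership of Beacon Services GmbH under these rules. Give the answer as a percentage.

18.4832%

Chain via Ashford Realty LP → Meridian Industries Corp. (R1): 56% × 17% × 16% = 1.5232% of Beacon Services GmbH.
Chain via Vantage Energy Co. → Brightpath Foods Inc. (R1): 15% × 48% × 55% = 3.96% of Beacon Services GmbH.
Direct interest in Beacon Services GmbH: 13%.
Aggregating (R2): 1.5232% + 3.96% + 13% = 18.4832%.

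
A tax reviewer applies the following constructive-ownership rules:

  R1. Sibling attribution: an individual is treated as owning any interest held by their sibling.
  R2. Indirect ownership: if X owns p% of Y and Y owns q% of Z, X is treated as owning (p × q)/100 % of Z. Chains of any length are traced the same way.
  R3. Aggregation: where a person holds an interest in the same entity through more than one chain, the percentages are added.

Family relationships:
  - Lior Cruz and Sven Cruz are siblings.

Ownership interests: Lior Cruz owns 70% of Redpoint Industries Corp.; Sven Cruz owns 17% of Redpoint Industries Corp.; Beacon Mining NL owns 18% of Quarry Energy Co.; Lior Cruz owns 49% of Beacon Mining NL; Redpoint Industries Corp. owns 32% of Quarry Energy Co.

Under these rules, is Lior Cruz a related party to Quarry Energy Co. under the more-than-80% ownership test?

By sibling attribution (R1), Lior Cruz is treated as also owning Sven Cruz's interest in Redpoint Industries Corp, giving 70% + 17% = 87%.
Chain via Beacon Mining NL (R2): 49% × 18% = 8.82% of Quarry Energy Co.
Chain via Redpoint Industries Corp. (R2): 87% × 32% = 27.84% of Quarry Energy Co.
Aggregating (R3): 8.82% + 27.84% = 36.66%.
36.66% does not exceed the 80% threshold, so Lior is not a related party to Quarry Energy Co.

No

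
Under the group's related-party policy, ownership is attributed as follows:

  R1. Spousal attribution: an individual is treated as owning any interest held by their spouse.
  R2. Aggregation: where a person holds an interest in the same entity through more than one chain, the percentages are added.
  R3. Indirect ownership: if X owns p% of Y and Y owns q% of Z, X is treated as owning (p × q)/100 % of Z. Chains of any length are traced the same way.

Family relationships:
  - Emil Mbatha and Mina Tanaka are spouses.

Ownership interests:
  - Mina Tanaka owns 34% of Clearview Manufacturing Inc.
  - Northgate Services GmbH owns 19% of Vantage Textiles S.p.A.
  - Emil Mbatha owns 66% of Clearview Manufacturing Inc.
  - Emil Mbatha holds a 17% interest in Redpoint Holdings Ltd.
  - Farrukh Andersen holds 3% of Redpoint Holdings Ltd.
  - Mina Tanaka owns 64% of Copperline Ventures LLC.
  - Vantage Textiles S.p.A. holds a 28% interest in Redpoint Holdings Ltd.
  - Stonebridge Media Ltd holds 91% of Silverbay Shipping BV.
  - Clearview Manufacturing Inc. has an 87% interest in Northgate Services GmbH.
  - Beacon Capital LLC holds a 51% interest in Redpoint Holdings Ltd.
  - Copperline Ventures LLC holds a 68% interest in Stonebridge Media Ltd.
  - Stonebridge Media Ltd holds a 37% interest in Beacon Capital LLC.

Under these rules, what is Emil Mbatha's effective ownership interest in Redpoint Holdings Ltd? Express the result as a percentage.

By spousal attribution (R1), Emil Mbatha is treated as also owning Mina Tanaka's interest in Clearview Manufacturing Inc, giving 66% + 34% = 100%.
By spousal attribution (R1), Emil Mbatha is treated as owning Mina Tanaka's 64% interest in Copperline Ventures LLC.
Chain via Clearview Manufacturing Inc. → Northgate Services GmbH → Vantage Textiles S.p.A. (R3): 100% × 87% × 19% × 28% = 4.6284% of Redpoint Holdings Ltd.
Direct interest in Redpoint Holdings Ltd: 17%.
Chain via Copperline Ventures LLC → Stonebridge Media Ltd → Beacon Capital LLC (R3): 64% × 68% × 37% × 51% = 8.212224% of Redpoint Holdings Ltd.
Aggregating (R2): 4.6284% + 17% + 8.212224% = 29.840624%.

29.840624%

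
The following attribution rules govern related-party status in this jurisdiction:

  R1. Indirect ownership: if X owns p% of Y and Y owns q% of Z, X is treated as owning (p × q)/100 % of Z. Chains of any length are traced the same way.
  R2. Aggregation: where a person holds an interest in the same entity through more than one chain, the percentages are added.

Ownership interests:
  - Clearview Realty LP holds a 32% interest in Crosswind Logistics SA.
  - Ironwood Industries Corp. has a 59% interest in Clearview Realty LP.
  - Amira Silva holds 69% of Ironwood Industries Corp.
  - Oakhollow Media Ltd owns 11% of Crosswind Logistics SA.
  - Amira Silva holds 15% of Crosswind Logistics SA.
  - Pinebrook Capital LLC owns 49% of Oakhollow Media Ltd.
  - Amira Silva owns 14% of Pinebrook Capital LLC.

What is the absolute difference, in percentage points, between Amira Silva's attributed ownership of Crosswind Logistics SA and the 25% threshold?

Chain via Ironwood Industries Corp. → Clearview Realty LP (R1): 69% × 59% × 32% = 13.0272% of Crosswind Logistics SA.
Chain via Pinebrook Capital LLC → Oakhollow Media Ltd (R1): 14% × 49% × 11% = 0.7546% of Crosswind Logistics SA.
Direct interest in Crosswind Logistics SA: 15%.
Aggregating (R2): 13.0272% + 0.7546% + 15% = 28.7818%.
28.7818% exceeds the 25% threshold by 3.7818 percentage points.

3.7818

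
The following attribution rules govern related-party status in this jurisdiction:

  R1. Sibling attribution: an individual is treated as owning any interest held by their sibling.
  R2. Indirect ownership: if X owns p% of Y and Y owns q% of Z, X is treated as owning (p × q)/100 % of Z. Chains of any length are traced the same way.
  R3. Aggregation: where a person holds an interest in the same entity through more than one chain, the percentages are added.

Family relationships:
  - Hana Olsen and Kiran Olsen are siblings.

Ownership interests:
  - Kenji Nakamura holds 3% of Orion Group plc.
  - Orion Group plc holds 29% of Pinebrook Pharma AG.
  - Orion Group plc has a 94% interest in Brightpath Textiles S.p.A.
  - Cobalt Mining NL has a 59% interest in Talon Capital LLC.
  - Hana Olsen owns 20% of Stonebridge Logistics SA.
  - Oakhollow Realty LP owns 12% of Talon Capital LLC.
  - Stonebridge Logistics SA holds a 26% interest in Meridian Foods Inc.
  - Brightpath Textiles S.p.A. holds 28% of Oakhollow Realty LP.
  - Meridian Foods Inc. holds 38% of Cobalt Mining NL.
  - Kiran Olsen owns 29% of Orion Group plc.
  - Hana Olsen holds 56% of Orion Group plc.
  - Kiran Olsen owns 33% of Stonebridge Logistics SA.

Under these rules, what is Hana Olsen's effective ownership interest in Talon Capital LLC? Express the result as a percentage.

By sibling attribution (R1), Hana Olsen is treated as also owning Kiran Olsen's interest in Orion Group plc, giving 56% + 29% = 85%.
By sibling attribution (R1), Hana Olsen is treated as also owning Kiran Olsen's interest in Stonebridge Logistics SA, giving 20% + 33% = 53%.
Chain via Orion Group plc → Brightpath Textiles S.p.A. → Oakhollow Realty LP (R2): 85% × 94% × 28% × 12% = 2.68464% of Talon Capital LLC.
Chain via Stonebridge Logistics SA → Meridian Foods Inc. → Cobalt Mining NL (R2): 53% × 26% × 38% × 59% = 3.089476% of Talon Capital LLC.
Aggregating (R3): 2.68464% + 3.089476% = 5.774116%.

5.774116%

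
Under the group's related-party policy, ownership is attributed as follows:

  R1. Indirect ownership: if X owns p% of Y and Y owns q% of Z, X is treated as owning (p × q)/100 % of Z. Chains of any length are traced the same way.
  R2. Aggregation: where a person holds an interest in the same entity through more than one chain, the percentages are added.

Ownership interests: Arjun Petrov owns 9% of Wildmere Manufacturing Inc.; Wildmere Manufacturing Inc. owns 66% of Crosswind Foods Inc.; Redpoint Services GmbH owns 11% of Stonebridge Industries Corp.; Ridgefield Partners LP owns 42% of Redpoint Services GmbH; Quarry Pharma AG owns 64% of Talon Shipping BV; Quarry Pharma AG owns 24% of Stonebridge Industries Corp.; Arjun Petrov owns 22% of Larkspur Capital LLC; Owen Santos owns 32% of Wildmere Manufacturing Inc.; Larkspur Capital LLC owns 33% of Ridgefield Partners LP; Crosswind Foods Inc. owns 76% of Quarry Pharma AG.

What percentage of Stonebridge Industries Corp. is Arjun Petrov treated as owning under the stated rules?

1.418868%

Chain via Larkspur Capital LLC → Ridgefield Partners LP → Redpoint Services GmbH (R1): 22% × 33% × 42% × 11% = 0.335412% of Stonebridge Industries Corp.
Chain via Wildmere Manufacturing Inc. → Crosswind Foods Inc. → Quarry Pharma AG (R1): 9% × 66% × 76% × 24% = 1.083456% of Stonebridge Industries Corp.
Aggregating (R2): 0.335412% + 1.083456% = 1.418868%.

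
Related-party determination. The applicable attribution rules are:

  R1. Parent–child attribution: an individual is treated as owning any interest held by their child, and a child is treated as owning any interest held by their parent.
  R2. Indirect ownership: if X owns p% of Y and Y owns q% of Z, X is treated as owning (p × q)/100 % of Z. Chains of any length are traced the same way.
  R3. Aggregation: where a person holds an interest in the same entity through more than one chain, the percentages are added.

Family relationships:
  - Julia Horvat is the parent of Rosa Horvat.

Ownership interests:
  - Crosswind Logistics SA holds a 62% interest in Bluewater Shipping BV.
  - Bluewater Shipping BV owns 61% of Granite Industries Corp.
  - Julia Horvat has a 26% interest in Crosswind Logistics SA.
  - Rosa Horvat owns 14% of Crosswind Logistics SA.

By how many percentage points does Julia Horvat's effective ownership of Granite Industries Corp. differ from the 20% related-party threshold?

By parent–child attribution (R1), Julia Horvat is treated as also owning Rosa Horvat's interest in Crosswind Logistics SA, giving 26% + 14% = 40%.
Chain via Crosswind Logistics SA → Bluewater Shipping BV (R2): 40% × 62% × 61% = 15.128% of Granite Industries Corp.
15.128% falls short of the 20% threshold by 4.872 percentage points.

4.872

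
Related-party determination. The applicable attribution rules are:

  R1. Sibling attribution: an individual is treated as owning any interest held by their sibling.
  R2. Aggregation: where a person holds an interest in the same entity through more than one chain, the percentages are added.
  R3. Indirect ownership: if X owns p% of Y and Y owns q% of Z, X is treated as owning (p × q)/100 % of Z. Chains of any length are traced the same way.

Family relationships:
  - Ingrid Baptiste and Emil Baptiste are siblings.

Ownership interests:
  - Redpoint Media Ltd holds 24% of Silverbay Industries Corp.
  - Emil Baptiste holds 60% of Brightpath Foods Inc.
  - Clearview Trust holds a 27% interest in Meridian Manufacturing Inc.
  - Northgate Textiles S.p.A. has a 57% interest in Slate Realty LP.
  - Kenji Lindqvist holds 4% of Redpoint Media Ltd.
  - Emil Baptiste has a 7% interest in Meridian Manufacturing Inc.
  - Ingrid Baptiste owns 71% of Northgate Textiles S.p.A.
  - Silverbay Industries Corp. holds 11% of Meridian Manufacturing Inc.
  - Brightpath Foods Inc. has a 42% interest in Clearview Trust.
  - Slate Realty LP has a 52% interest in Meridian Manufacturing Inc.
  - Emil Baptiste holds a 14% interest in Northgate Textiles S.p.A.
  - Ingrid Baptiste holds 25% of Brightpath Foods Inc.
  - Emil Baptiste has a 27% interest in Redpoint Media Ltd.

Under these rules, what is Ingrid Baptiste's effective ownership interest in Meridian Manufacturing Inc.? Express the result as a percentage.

42.5458%

By sibling attribution (R1), Ingrid Baptiste is treated as also owning Emil Baptiste's interest in Brightpath Foods Inc, giving 25% + 60% = 85%.
By sibling attribution (R1), Ingrid Baptiste is treated as also owning Emil Baptiste's interest in Northgate Textiles S.p.A, giving 71% + 14% = 85%.
By sibling attribution (R1), Ingrid Baptiste is treated as owning Emil Baptiste's 27% interest in Redpoint Media Ltd.
By sibling attribution (R1), Ingrid Baptiste is treated as owning Emil Baptiste's 7% interest in Meridian Manufacturing Inc.
Chain via Brightpath Foods Inc. → Clearview Trust (R3): 85% × 42% × 27% = 9.639% of Meridian Manufacturing Inc.
Chain via Northgate Textiles S.p.A. → Slate Realty LP (R3): 85% × 57% × 52% = 25.194% of Meridian Manufacturing Inc.
Chain via Redpoint Media Ltd → Silverbay Industries Corp. (R3): 27% × 24% × 11% = 0.7128% of Meridian Manufacturing Inc.
Direct interest in Meridian Manufacturing Inc: 7%.
Aggregating (R2): 9.639% + 25.194% + 0.7128% + 7% = 42.5458%.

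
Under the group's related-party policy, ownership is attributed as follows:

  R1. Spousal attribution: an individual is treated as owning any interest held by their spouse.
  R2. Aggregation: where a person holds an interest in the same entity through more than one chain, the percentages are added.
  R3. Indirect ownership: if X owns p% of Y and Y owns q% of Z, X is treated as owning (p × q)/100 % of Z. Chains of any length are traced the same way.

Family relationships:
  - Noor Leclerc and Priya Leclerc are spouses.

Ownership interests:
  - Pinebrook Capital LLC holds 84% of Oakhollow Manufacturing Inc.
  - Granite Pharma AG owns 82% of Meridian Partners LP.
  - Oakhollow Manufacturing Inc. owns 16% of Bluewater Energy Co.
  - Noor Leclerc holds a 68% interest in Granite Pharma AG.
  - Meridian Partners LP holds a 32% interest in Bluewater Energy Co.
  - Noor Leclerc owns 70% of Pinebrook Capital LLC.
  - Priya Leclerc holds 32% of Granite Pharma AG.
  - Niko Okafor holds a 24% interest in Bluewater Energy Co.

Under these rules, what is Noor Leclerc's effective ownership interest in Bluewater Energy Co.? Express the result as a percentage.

By spousal attribution (R1), Noor Leclerc is treated as also owning Priya Leclerc's interest in Granite Pharma AG, giving 68% + 32% = 100%.
Chain via Granite Pharma AG → Meridian Partners LP (R3): 100% × 82% × 32% = 26.24% of Bluewater Energy Co.
Chain via Pinebrook Capital LLC → Oakhollow Manufacturing Inc. (R3): 70% × 84% × 16% = 9.408% of Bluewater Energy Co.
Aggregating (R2): 26.24% + 9.408% = 35.648%.

35.648%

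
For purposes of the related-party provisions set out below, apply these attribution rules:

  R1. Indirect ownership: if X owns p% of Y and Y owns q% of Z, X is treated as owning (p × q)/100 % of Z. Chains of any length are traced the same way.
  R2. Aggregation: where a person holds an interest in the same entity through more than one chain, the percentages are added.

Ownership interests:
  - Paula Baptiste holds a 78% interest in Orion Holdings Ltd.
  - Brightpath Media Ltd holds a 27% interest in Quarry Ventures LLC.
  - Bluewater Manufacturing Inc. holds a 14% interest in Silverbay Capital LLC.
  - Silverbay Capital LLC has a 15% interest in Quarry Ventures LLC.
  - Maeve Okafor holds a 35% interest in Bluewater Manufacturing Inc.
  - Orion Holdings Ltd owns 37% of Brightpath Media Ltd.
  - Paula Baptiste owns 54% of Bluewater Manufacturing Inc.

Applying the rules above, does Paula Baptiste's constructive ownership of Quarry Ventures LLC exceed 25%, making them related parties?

Chain via Bluewater Manufacturing Inc. → Silverbay Capital LLC (R1): 54% × 14% × 15% = 1.134% of Quarry Ventures LLC.
Chain via Orion Holdings Ltd → Brightpath Media Ltd (R1): 78% × 37% × 27% = 7.7922% of Quarry Ventures LLC.
Aggregating (R2): 1.134% + 7.7922% = 8.9262%.
8.9262% does not exceed the 25% threshold, so Paula is not a related party to Quarry Ventures LLC.

No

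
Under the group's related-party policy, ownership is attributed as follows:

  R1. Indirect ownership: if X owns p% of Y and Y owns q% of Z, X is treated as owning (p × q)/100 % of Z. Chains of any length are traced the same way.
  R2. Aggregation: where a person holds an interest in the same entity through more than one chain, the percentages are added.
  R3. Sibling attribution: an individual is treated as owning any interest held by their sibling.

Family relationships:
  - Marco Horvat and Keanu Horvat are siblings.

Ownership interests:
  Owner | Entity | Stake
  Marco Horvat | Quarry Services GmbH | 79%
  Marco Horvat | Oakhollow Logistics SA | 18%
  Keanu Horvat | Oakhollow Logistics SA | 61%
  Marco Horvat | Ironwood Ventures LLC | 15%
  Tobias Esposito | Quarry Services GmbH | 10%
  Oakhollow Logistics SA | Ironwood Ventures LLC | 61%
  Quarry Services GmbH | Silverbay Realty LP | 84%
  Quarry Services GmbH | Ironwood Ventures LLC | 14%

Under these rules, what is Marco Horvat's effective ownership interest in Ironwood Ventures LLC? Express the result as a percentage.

By sibling attribution (R3), Marco Horvat is treated as also owning Keanu Horvat's interest in Oakhollow Logistics SA, giving 18% + 61% = 79%.
Chain via Quarry Services GmbH (R1): 79% × 14% = 11.06% of Ironwood Ventures LLC.
Chain via Oakhollow Logistics SA (R1): 79% × 61% = 48.19% of Ironwood Ventures LLC.
Direct interest in Ironwood Ventures LLC: 15%.
Aggregating (R2): 11.06% + 48.19% + 15% = 74.25%.

74.25%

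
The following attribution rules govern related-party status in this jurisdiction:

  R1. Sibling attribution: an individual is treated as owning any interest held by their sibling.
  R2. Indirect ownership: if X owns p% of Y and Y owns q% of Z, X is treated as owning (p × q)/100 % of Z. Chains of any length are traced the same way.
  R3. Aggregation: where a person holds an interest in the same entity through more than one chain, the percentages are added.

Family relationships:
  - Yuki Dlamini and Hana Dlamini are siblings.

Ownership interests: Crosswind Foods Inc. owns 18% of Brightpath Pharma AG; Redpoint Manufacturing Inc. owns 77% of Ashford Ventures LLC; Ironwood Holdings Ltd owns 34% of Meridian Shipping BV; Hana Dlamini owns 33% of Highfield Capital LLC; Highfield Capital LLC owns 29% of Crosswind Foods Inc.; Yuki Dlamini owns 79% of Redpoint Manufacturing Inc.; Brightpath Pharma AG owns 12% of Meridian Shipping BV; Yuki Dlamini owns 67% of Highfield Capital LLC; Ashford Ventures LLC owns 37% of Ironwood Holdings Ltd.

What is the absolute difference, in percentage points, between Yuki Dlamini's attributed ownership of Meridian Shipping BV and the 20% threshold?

By sibling attribution (R1), Yuki Dlamini is treated as also owning Hana Dlamini's interest in Highfield Capital LLC, giving 67% + 33% = 100%.
Chain via Redpoint Manufacturing Inc. → Ashford Ventures LLC → Ironwood Holdings Ltd (R2): 79% × 77% × 37% × 34% = 7.652414% of Meridian Shipping BV.
Chain via Highfield Capital LLC → Crosswind Foods Inc. → Brightpath Pharma AG (R2): 100% × 29% × 18% × 12% = 0.6264% of Meridian Shipping BV.
Aggregating (R3): 7.652414% + 0.6264% = 8.278814%.
8.278814% falls short of the 20% threshold by 11.721186 percentage points.

11.721186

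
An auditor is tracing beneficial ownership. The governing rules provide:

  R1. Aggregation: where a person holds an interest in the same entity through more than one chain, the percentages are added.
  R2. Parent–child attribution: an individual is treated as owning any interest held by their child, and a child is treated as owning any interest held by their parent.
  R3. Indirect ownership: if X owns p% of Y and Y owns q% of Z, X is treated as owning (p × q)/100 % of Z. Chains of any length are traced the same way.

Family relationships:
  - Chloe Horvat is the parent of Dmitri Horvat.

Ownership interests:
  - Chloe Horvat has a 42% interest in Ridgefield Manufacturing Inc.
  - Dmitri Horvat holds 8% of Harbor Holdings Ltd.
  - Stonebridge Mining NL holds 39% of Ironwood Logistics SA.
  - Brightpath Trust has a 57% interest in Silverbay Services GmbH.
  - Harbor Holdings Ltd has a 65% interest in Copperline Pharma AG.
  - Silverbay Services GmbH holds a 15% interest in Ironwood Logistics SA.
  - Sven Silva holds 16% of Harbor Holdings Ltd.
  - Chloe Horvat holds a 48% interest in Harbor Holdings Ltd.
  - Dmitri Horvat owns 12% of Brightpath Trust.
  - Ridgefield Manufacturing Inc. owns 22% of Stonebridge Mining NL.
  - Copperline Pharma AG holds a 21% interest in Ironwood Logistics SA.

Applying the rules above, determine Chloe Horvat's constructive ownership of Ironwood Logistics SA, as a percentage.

12.2736%

By parent–child attribution (R2), Chloe Horvat is treated as also owning Dmitri Horvat's interest in Harbor Holdings Ltd, giving 48% + 8% = 56%.
By parent–child attribution (R2), Chloe Horvat is treated as owning Dmitri Horvat's 12% interest in Brightpath Trust.
Chain via Harbor Holdings Ltd → Copperline Pharma AG (R3): 56% × 65% × 21% = 7.644% of Ironwood Logistics SA.
Chain via Ridgefield Manufacturing Inc. → Stonebridge Mining NL (R3): 42% × 22% × 39% = 3.6036% of Ironwood Logistics SA.
Chain via Brightpath Trust → Silverbay Services GmbH (R3): 12% × 57% × 15% = 1.026% of Ironwood Logistics SA.
Aggregating (R1): 7.644% + 3.6036% + 1.026% = 12.2736%.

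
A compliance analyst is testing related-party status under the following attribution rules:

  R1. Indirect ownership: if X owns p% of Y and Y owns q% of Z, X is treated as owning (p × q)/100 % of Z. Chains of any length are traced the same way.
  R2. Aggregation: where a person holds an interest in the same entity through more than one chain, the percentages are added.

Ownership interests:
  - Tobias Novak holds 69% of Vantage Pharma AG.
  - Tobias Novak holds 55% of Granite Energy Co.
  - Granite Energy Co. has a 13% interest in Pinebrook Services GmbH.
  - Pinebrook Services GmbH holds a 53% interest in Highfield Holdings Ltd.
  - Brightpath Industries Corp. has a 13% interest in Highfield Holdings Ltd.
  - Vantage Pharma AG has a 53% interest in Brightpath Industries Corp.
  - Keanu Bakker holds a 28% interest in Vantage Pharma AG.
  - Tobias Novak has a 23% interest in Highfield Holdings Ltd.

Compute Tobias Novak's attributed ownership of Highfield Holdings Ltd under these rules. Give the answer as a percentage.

31.5436%

Chain via Vantage Pharma AG → Brightpath Industries Corp. (R1): 69% × 53% × 13% = 4.7541% of Highfield Holdings Ltd.
Chain via Granite Energy Co. → Pinebrook Services GmbH (R1): 55% × 13% × 53% = 3.7895% of Highfield Holdings Ltd.
Direct interest in Highfield Holdings Ltd: 23%.
Aggregating (R2): 4.7541% + 3.7895% + 23% = 31.5436%.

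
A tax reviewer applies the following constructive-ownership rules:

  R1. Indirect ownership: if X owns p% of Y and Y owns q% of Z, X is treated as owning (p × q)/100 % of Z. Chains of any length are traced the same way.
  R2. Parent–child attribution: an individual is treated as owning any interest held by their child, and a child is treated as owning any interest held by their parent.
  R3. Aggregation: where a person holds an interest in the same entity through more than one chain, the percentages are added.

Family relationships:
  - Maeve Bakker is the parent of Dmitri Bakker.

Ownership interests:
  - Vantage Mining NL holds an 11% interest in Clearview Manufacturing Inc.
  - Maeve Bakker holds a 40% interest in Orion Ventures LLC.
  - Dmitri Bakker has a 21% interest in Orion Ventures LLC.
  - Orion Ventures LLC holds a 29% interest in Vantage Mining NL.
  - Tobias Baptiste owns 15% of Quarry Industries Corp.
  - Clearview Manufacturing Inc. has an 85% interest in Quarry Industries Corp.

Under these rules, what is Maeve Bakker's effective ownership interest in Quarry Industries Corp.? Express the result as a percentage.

By parent–child attribution (R2), Maeve Bakker is treated as also owning Dmitri Bakker's interest in Orion Ventures LLC, giving 40% + 21% = 61%.
Chain via Orion Ventures LLC → Vantage Mining NL → Clearview Manufacturing Inc. (R1): 61% × 29% × 11% × 85% = 1.654015% of Quarry Industries Corp.

1.654015%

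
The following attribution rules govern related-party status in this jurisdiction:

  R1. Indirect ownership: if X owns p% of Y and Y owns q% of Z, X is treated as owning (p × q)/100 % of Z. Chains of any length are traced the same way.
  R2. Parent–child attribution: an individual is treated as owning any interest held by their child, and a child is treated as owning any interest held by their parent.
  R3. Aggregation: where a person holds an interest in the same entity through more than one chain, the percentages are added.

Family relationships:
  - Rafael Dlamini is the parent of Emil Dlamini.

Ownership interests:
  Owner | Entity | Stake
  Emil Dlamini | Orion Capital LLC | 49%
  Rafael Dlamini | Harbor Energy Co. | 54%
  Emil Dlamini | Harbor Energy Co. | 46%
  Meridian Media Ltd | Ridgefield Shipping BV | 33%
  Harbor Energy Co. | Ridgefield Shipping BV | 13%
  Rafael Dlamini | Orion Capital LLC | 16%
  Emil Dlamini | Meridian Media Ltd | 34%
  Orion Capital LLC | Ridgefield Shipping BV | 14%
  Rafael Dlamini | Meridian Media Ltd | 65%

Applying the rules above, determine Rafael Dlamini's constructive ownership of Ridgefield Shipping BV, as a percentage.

By parent–child attribution (R2), Rafael Dlamini is treated as also owning Emil Dlamini's interest in Orion Capital LLC, giving 16% + 49% = 65%.
By parent–child attribution (R2), Rafael Dlamini is treated as also owning Emil Dlamini's interest in Meridian Media Ltd, giving 65% + 34% = 99%.
By parent–child attribution (R2), Rafael Dlamini is treated as also owning Emil Dlamini's interest in Harbor Energy Co, giving 54% + 46% = 100%.
Chain via Orion Capital LLC (R1): 65% × 14% = 9.1% of Ridgefield Shipping BV.
Chain via Meridian Media Ltd (R1): 99% × 33% = 32.67% of Ridgefield Shipping BV.
Chain via Harbor Energy Co. (R1): 100% × 13% = 13% of Ridgefield Shipping BV.
Aggregating (R3): 9.1% + 32.67% + 13% = 54.77%.

54.77%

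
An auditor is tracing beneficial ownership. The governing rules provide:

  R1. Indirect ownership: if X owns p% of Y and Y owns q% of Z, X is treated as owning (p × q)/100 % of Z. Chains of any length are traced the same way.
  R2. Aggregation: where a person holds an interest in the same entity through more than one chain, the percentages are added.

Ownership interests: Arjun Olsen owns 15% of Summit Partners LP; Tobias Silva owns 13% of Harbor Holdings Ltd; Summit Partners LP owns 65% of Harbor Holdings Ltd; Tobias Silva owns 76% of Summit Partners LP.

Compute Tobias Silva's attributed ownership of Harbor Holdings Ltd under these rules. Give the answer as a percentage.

62.4%

Chain via Summit Partners LP (R1): 76% × 65% = 49.4% of Harbor Holdings Ltd.
Direct interest in Harbor Holdings Ltd: 13%.
Aggregating (R2): 49.4% + 13% = 62.4%.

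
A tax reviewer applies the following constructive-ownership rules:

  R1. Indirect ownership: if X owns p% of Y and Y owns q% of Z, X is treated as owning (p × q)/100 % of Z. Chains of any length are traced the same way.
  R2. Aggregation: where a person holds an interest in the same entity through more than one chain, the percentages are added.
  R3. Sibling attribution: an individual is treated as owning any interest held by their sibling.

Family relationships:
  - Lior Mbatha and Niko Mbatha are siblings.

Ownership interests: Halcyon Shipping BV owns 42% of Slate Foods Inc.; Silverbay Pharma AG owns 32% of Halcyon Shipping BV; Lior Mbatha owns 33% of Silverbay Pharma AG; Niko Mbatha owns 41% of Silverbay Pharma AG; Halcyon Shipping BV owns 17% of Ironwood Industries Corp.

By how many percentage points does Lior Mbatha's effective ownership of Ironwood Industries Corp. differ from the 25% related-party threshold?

20.9744

By sibling attribution (R3), Lior Mbatha is treated as also owning Niko Mbatha's interest in Silverbay Pharma AG, giving 33% + 41% = 74%.
Chain via Silverbay Pharma AG → Halcyon Shipping BV (R1): 74% × 32% × 17% = 4.0256% of Ironwood Industries Corp.
4.0256% falls short of the 25% threshold by 20.9744 percentage points.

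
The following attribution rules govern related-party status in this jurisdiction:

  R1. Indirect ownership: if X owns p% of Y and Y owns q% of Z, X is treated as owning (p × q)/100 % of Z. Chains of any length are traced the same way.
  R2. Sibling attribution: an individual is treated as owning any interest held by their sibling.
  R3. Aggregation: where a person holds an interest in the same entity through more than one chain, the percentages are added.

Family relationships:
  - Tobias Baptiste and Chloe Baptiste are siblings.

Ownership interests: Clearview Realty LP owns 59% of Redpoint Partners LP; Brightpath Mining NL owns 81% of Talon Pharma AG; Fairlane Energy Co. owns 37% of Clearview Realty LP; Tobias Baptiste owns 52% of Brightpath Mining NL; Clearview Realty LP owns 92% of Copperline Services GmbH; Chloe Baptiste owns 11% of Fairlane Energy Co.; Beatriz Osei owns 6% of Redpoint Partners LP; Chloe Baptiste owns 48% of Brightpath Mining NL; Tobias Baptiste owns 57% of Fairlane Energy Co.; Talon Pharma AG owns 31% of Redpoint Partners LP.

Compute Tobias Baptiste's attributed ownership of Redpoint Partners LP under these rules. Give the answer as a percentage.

By sibling attribution (R2), Tobias Baptiste is treated as also owning Chloe Baptiste's interest in Fairlane Energy Co, giving 57% + 11% = 68%.
By sibling attribution (R2), Tobias Baptiste is treated as also owning Chloe Baptiste's interest in Brightpath Mining NL, giving 52% + 48% = 100%.
Chain via Fairlane Energy Co. → Clearview Realty LP (R1): 68% × 37% × 59% = 14.8444% of Redpoint Partners LP.
Chain via Brightpath Mining NL → Talon Pharma AG (R1): 100% × 81% × 31% = 25.11% of Redpoint Partners LP.
Aggregating (R3): 14.8444% + 25.11% = 39.9544%.

39.9544%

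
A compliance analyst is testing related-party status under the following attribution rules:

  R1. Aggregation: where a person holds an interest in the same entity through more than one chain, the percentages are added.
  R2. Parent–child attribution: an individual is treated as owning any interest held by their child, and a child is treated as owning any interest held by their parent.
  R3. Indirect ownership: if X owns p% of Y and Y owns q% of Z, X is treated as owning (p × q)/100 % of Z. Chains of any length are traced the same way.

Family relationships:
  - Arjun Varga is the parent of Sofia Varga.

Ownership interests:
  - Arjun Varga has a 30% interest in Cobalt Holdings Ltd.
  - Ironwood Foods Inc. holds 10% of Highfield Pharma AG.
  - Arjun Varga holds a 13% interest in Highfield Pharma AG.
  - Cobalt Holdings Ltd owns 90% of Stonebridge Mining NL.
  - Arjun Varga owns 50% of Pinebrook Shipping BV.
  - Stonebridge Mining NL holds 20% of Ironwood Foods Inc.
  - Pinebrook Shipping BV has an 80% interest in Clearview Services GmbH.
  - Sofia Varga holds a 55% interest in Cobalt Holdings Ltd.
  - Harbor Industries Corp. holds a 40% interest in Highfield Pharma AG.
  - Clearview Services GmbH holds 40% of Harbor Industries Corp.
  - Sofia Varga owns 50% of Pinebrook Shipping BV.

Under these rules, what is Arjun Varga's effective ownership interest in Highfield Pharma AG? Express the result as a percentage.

By parent–child attribution (R2), Arjun Varga is treated as also owning Sofia Varga's interest in Cobalt Holdings Ltd, giving 30% + 55% = 85%.
By parent–child attribution (R2), Arjun Varga is treated as also owning Sofia Varga's interest in Pinebrook Shipping BV, giving 50% + 50% = 100%.
Chain via Cobalt Holdings Ltd → Stonebridge Mining NL → Ironwood Foods Inc. (R3): 85% × 90% × 20% × 10% = 1.53% of Highfield Pharma AG.
Chain via Pinebrook Shipping BV → Clearview Services GmbH → Harbor Industries Corp. (R3): 100% × 80% × 40% × 40% = 12.8% of Highfield Pharma AG.
Direct interest in Highfield Pharma AG: 13%.
Aggregating (R1): 1.53% + 12.8% + 13% = 27.33%.

27.33%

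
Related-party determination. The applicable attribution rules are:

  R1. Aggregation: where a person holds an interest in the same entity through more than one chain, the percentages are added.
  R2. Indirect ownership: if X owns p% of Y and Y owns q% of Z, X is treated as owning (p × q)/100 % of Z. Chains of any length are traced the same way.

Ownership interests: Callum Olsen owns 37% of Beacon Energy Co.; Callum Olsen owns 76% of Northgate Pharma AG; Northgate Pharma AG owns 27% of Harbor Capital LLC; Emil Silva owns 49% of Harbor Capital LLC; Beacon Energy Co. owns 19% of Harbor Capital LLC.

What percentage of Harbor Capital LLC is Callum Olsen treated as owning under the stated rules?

Chain via Beacon Energy Co. (R2): 37% × 19% = 7.03% of Harbor Capital LLC.
Chain via Northgate Pharma AG (R2): 76% × 27% = 20.52% of Harbor Capital LLC.
Aggregating (R1): 7.03% + 20.52% = 27.55%.

27.55%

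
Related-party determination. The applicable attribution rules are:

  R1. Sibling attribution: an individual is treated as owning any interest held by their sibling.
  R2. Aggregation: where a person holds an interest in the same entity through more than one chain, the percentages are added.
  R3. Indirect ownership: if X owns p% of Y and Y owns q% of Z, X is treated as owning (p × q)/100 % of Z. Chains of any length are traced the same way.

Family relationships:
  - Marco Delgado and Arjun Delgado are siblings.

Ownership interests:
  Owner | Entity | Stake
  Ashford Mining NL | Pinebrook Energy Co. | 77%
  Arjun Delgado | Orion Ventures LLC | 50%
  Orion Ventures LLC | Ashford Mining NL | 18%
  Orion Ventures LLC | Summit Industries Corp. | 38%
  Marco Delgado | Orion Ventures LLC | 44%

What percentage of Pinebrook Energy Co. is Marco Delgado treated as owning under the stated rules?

By sibling attribution (R1), Marco Delgado is treated as also owning Arjun Delgado's interest in Orion Ventures LLC, giving 44% + 50% = 94%.
Chain via Orion Ventures LLC → Ashford Mining NL (R3): 94% × 18% × 77% = 13.0284% of Pinebrook Energy Co.

13.0284%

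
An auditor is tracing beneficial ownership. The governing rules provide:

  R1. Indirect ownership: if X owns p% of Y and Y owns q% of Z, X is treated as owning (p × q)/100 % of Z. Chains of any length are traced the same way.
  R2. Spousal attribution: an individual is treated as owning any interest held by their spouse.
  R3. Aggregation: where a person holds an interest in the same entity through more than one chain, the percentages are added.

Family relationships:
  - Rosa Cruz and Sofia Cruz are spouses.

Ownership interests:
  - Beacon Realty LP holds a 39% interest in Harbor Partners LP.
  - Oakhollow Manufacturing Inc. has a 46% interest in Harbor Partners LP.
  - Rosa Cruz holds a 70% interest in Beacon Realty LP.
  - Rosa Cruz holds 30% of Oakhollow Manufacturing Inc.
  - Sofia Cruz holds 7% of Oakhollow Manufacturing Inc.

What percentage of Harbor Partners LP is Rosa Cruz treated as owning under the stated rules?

By spousal attribution (R2), Rosa Cruz is treated as also owning Sofia Cruz's interest in Oakhollow Manufacturing Inc, giving 30% + 7% = 37%.
Chain via Beacon Realty LP (R1): 70% × 39% = 27.3% of Harbor Partners LP.
Chain via Oakhollow Manufacturing Inc. (R1): 37% × 46% = 17.02% of Harbor Partners LP.
Aggregating (R3): 27.3% + 17.02% = 44.32%.

44.32%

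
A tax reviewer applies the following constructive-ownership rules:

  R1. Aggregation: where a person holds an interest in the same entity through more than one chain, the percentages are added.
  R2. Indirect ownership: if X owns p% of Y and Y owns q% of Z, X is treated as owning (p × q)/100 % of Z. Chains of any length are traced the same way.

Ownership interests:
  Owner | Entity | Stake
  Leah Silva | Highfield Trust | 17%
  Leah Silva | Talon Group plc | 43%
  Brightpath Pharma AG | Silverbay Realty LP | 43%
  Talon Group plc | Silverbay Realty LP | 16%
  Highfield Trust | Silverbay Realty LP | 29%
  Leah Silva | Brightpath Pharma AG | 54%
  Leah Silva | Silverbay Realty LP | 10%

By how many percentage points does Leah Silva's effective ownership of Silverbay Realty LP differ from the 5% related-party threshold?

Chain via Highfield Trust (R2): 17% × 29% = 4.93% of Silverbay Realty LP.
Chain via Talon Group plc (R2): 43% × 16% = 6.88% of Silverbay Realty LP.
Chain via Brightpath Pharma AG (R2): 54% × 43% = 23.22% of Silverbay Realty LP.
Direct interest in Silverbay Realty LP: 10%.
Aggregating (R1): 4.93% + 6.88% + 23.22% + 10% = 45.03%.
45.03% exceeds the 5% threshold by 40.03 percentage points.

40.03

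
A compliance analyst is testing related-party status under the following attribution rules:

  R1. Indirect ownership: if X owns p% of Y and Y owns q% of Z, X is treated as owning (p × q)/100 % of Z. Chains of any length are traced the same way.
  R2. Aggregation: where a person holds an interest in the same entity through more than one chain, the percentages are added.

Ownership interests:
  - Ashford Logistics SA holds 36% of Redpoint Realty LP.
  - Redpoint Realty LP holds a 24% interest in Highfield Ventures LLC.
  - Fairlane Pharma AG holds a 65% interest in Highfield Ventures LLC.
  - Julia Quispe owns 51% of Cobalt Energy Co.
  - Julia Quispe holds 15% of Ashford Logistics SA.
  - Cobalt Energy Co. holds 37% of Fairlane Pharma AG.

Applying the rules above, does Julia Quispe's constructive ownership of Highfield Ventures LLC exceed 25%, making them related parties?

Chain via Ashford Logistics SA → Redpoint Realty LP (R1): 15% × 36% × 24% = 1.296% of Highfield Ventures LLC.
Chain via Cobalt Energy Co. → Fairlane Pharma AG (R1): 51% × 37% × 65% = 12.2655% of Highfield Ventures LLC.
Aggregating (R2): 1.296% + 12.2655% = 13.5615%.
13.5615% does not exceed the 25% threshold, so Julia is not a related party to Highfield Ventures LLC.

No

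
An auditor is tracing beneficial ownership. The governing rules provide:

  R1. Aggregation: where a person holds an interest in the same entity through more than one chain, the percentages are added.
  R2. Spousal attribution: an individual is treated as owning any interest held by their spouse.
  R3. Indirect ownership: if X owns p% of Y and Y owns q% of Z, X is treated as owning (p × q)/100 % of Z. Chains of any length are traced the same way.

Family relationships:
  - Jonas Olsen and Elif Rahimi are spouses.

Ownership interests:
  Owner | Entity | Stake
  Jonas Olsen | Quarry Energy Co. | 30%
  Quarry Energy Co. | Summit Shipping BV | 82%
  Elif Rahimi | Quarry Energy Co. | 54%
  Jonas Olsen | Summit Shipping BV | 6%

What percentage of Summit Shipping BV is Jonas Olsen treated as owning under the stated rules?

By spousal attribution (R2), Jonas Olsen is treated as also owning Elif Rahimi's interest in Quarry Energy Co, giving 30% + 54% = 84%.
Chain via Quarry Energy Co. (R3): 84% × 82% = 68.88% of Summit Shipping BV.
Direct interest in Summit Shipping BV: 6%.
Aggregating (R1): 68.88% + 6% = 74.88%.

74.88%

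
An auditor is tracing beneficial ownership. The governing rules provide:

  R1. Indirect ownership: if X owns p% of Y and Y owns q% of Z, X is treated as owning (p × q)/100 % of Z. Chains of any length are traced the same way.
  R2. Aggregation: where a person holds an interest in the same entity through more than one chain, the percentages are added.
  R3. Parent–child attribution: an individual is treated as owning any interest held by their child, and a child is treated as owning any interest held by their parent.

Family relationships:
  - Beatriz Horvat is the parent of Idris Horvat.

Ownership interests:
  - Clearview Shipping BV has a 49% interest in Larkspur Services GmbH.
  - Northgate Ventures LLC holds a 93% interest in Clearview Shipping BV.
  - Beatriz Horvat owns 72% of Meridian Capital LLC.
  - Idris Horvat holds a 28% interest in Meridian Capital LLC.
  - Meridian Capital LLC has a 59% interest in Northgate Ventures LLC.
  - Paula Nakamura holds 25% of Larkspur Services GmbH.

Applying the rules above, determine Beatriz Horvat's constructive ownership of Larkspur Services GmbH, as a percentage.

26.8863%

By parent–child attribution (R3), Beatriz Horvat is treated as also owning Idris Horvat's interest in Meridian Capital LLC, giving 72% + 28% = 100%.
Chain via Meridian Capital LLC → Northgate Ventures LLC → Clearview Shipping BV (R1): 100% × 59% × 93% × 49% = 26.8863% of Larkspur Services GmbH.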